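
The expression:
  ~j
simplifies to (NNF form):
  ~j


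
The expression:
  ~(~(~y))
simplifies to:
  ~y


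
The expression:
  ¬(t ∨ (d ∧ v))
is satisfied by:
  {v: False, t: False, d: False}
  {d: True, v: False, t: False}
  {v: True, d: False, t: False}


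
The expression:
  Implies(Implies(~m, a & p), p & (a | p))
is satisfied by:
  {p: True, m: False}
  {m: False, p: False}
  {m: True, p: True}


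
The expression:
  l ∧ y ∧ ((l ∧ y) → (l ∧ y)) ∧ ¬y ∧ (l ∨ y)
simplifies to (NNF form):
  False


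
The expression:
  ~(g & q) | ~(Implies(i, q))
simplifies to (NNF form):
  ~g | ~q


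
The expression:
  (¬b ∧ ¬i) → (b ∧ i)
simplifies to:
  b ∨ i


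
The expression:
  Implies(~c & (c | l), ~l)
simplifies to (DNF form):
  c | ~l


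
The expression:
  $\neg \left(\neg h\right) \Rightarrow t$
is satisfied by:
  {t: True, h: False}
  {h: False, t: False}
  {h: True, t: True}


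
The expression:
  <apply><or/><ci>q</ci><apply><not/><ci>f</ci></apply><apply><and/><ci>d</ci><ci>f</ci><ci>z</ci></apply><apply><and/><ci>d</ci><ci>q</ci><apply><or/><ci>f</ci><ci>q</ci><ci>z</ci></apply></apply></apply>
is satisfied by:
  {d: True, q: True, z: True, f: False}
  {d: True, q: True, z: False, f: False}
  {q: True, z: True, d: False, f: False}
  {q: True, d: False, z: False, f: False}
  {d: True, z: True, q: False, f: False}
  {d: True, z: False, q: False, f: False}
  {z: True, d: False, q: False, f: False}
  {z: False, d: False, q: False, f: False}
  {f: True, d: True, q: True, z: True}
  {f: True, d: True, q: True, z: False}
  {f: True, q: True, z: True, d: False}
  {f: True, q: True, z: False, d: False}
  {f: True, d: True, z: True, q: False}


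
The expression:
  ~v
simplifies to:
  ~v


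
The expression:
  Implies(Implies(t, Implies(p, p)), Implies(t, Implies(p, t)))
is always true.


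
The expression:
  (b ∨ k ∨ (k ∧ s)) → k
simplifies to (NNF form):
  k ∨ ¬b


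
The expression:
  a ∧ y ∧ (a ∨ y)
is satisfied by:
  {a: True, y: True}


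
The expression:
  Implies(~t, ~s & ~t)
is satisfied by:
  {t: True, s: False}
  {s: False, t: False}
  {s: True, t: True}


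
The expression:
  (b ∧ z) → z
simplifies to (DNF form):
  True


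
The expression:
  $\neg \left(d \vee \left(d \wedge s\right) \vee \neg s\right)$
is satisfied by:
  {s: True, d: False}


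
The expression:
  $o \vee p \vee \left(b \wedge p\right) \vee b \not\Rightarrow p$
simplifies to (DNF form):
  $b \vee o \vee p$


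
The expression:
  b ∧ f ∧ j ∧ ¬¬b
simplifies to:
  b ∧ f ∧ j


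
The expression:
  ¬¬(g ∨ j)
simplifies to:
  g ∨ j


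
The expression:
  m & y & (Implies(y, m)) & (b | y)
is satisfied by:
  {m: True, y: True}


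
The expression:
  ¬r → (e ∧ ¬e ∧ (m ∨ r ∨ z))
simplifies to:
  r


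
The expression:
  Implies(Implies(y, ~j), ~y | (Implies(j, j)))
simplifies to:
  True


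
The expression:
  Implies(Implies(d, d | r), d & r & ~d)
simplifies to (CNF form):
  False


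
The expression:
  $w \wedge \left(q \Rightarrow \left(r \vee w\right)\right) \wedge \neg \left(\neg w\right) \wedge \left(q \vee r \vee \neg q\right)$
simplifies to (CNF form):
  $w$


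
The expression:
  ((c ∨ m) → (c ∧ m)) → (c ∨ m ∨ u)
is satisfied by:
  {c: True, m: True, u: True}
  {c: True, m: True, u: False}
  {c: True, u: True, m: False}
  {c: True, u: False, m: False}
  {m: True, u: True, c: False}
  {m: True, u: False, c: False}
  {u: True, m: False, c: False}


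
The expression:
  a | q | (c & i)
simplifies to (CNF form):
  (a | c | q) & (a | i | q)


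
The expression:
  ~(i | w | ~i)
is never true.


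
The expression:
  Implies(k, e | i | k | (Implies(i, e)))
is always true.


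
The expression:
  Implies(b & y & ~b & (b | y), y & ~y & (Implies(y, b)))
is always true.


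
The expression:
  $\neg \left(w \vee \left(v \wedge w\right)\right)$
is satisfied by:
  {w: False}


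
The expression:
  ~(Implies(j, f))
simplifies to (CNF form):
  j & ~f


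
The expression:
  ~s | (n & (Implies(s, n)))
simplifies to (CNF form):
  n | ~s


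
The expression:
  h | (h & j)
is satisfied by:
  {h: True}


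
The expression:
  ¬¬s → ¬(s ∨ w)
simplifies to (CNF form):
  ¬s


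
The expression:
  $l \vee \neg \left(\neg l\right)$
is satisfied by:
  {l: True}


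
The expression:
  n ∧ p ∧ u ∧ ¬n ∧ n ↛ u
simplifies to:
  False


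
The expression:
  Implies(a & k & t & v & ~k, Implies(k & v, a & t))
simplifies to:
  True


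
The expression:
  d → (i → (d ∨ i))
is always true.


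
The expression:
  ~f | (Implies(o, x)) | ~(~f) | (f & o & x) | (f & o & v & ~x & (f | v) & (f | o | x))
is always true.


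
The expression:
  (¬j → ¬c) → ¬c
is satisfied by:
  {c: False, j: False}
  {j: True, c: False}
  {c: True, j: False}


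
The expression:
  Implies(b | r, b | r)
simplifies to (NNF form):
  True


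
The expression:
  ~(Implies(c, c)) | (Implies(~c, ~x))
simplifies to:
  c | ~x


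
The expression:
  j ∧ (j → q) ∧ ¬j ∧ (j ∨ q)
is never true.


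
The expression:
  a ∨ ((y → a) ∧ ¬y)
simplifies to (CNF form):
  a ∨ ¬y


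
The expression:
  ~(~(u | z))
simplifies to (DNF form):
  u | z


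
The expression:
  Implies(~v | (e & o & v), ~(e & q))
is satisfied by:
  {v: True, o: False, e: False, q: False}
  {v: False, o: False, e: False, q: False}
  {o: True, v: True, q: False, e: False}
  {o: True, q: False, v: False, e: False}
  {q: True, v: True, o: False, e: False}
  {q: True, v: False, o: False, e: False}
  {q: True, o: True, v: True, e: False}
  {q: True, o: True, v: False, e: False}
  {e: True, v: True, o: False, q: False}
  {e: True, v: False, o: False, q: False}
  {e: True, o: True, v: True, q: False}
  {e: True, o: True, v: False, q: False}
  {q: True, e: True, v: True, o: False}


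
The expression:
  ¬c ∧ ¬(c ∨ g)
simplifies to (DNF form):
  ¬c ∧ ¬g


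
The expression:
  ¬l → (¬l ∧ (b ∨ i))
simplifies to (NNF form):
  b ∨ i ∨ l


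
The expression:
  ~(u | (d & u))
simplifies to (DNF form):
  ~u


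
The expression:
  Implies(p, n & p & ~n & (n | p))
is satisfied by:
  {p: False}


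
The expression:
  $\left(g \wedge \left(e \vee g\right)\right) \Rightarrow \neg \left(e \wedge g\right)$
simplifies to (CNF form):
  $\neg e \vee \neg g$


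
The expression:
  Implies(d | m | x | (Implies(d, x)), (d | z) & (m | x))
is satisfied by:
  {d: True, z: True, x: True, m: True}
  {d: True, z: True, x: True, m: False}
  {d: True, z: True, m: True, x: False}
  {d: True, x: True, m: True, z: False}
  {d: True, x: True, m: False, z: False}
  {d: True, x: False, m: True, z: False}
  {z: True, x: True, m: True, d: False}
  {z: True, x: True, m: False, d: False}
  {z: True, m: True, x: False, d: False}


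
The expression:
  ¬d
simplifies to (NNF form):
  ¬d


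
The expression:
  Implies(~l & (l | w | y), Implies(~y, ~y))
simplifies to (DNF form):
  True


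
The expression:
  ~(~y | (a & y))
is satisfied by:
  {y: True, a: False}


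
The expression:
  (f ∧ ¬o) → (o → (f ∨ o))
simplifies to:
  True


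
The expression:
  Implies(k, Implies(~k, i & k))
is always true.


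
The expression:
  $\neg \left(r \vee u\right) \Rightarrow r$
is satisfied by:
  {r: True, u: True}
  {r: True, u: False}
  {u: True, r: False}


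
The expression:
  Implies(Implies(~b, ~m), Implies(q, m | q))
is always true.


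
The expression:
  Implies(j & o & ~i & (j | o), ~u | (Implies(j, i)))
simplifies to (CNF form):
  i | ~j | ~o | ~u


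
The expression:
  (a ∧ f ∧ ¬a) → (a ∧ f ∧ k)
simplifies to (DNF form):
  True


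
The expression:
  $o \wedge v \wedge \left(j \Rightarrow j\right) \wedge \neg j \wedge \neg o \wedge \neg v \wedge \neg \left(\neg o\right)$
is never true.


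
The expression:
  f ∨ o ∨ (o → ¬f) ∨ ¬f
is always true.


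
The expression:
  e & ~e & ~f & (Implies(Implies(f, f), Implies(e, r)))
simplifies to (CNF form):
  False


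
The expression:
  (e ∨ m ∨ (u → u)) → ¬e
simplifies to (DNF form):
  ¬e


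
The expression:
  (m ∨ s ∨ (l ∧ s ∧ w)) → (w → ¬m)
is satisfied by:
  {w: False, m: False}
  {m: True, w: False}
  {w: True, m: False}


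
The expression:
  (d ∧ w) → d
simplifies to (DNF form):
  True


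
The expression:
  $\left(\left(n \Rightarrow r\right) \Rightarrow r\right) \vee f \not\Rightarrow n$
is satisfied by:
  {r: True, n: True, f: True}
  {r: True, n: True, f: False}
  {r: True, f: True, n: False}
  {r: True, f: False, n: False}
  {n: True, f: True, r: False}
  {n: True, f: False, r: False}
  {f: True, n: False, r: False}


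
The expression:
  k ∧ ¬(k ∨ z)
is never true.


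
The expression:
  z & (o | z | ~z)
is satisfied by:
  {z: True}


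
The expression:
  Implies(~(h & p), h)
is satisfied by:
  {h: True}


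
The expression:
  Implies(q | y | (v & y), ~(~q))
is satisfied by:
  {q: True, y: False}
  {y: False, q: False}
  {y: True, q: True}


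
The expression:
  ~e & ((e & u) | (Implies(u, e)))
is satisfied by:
  {u: False, e: False}


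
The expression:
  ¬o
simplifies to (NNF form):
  ¬o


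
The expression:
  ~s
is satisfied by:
  {s: False}


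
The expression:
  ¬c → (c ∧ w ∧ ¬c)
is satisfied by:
  {c: True}


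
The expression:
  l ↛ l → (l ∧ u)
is always true.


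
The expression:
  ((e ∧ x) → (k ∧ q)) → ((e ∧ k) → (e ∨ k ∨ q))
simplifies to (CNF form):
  True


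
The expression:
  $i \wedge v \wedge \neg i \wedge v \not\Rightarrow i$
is never true.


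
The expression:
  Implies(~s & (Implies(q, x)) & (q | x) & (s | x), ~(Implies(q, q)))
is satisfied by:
  {s: True, x: False}
  {x: False, s: False}
  {x: True, s: True}


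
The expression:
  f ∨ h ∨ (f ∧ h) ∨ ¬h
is always true.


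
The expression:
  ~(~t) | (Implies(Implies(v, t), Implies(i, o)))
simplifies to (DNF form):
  o | t | v | ~i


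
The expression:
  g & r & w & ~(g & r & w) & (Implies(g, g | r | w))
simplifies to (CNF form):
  False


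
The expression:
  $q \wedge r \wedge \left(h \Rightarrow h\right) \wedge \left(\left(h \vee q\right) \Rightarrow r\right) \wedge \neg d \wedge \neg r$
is never true.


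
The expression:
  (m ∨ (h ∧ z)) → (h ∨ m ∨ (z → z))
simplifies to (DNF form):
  True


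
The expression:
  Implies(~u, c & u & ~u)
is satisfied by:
  {u: True}


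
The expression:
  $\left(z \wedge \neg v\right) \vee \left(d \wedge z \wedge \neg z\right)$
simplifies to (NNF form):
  $z \wedge \neg v$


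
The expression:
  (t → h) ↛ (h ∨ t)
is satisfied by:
  {h: False, t: False}


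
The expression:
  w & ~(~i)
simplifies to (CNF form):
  i & w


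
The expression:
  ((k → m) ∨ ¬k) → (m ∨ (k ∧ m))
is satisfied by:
  {k: True, m: True}
  {k: True, m: False}
  {m: True, k: False}


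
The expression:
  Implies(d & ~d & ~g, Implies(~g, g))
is always true.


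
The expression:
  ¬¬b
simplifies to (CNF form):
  b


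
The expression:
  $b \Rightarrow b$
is always true.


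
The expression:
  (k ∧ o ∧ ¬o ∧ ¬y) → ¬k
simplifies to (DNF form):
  True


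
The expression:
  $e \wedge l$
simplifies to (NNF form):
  $e \wedge l$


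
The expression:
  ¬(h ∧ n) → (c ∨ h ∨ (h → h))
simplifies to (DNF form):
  True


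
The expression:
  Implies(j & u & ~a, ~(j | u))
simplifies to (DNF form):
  a | ~j | ~u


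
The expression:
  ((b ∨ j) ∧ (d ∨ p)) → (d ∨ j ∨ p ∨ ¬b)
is always true.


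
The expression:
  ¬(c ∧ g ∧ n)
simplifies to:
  ¬c ∨ ¬g ∨ ¬n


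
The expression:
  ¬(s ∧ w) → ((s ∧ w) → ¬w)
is always true.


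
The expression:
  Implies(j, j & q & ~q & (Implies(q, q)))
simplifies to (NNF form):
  ~j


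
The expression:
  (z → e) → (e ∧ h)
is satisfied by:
  {h: True, z: True, e: False}
  {z: True, e: False, h: False}
  {h: True, e: True, z: True}
  {h: True, e: True, z: False}


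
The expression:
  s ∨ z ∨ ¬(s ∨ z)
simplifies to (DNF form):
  True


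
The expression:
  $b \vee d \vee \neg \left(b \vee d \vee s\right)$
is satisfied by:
  {b: True, d: True, s: False}
  {b: True, s: False, d: False}
  {d: True, s: False, b: False}
  {d: False, s: False, b: False}
  {b: True, d: True, s: True}
  {b: True, s: True, d: False}
  {d: True, s: True, b: False}


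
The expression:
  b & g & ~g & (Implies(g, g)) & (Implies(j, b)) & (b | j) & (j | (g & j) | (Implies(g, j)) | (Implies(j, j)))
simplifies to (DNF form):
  False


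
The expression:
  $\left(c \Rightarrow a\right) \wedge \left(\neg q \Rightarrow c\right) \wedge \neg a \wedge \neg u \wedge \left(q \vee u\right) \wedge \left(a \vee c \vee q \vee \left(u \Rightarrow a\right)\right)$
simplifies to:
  $q \wedge \neg a \wedge \neg c \wedge \neg u$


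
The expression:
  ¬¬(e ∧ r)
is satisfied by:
  {r: True, e: True}


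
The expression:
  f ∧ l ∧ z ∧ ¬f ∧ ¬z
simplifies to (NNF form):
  False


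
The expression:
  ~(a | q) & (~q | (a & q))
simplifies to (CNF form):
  ~a & ~q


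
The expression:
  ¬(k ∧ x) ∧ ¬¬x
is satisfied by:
  {x: True, k: False}


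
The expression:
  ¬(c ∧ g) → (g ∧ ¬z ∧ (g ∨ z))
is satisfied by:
  {c: True, g: True, z: False}
  {g: True, z: False, c: False}
  {c: True, z: True, g: True}


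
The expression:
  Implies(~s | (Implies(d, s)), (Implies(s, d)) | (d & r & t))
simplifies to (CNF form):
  d | ~s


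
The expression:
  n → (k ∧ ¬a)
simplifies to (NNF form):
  (k ∧ ¬a) ∨ ¬n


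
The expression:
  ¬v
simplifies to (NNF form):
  ¬v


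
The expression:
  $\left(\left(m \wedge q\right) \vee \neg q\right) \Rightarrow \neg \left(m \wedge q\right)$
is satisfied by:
  {m: False, q: False}
  {q: True, m: False}
  {m: True, q: False}


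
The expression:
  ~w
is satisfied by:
  {w: False}


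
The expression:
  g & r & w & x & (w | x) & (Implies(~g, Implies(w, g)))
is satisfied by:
  {r: True, w: True, x: True, g: True}


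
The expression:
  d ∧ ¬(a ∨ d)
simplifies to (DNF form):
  False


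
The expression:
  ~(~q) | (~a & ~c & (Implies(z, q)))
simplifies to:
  q | (~a & ~c & ~z)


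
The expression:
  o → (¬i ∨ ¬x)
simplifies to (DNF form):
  ¬i ∨ ¬o ∨ ¬x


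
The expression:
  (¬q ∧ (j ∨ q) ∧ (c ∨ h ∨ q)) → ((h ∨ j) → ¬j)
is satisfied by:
  {q: True, h: False, c: False, j: False}
  {q: True, c: True, h: False, j: False}
  {q: True, h: True, c: False, j: False}
  {q: True, c: True, h: True, j: False}
  {q: False, h: False, c: False, j: False}
  {c: True, q: False, h: False, j: False}
  {h: True, q: False, c: False, j: False}
  {c: True, h: True, q: False, j: False}
  {j: True, q: True, h: False, c: False}
  {j: True, c: True, q: True, h: False}
  {j: True, q: True, h: True, c: False}
  {j: True, c: True, q: True, h: True}
  {j: True, q: False, h: False, c: False}


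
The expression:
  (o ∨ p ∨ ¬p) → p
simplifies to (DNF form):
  p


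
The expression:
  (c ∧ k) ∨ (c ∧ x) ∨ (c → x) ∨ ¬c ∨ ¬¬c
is always true.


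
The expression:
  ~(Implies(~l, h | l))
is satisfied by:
  {h: False, l: False}


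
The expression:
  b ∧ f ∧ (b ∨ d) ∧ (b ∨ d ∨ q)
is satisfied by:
  {b: True, f: True}


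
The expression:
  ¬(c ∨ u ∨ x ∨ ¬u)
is never true.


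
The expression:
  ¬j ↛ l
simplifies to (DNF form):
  l ∨ ¬j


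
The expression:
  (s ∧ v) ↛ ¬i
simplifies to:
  i ∧ s ∧ v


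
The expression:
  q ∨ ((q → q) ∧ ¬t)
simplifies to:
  q ∨ ¬t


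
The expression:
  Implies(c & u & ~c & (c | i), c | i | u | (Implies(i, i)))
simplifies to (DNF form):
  True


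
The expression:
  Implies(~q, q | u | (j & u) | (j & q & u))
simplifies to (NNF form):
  q | u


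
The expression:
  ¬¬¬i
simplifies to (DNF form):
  ¬i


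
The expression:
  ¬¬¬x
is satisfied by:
  {x: False}


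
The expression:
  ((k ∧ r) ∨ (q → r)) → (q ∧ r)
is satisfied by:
  {q: True}


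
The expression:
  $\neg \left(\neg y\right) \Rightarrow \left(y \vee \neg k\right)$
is always true.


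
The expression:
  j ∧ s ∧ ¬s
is never true.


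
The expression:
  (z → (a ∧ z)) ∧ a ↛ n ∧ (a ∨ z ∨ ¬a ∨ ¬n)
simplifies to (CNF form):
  a ∧ ¬n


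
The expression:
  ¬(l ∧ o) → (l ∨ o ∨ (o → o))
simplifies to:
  True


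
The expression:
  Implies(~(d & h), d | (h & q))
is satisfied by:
  {d: True, h: True, q: True}
  {d: True, h: True, q: False}
  {d: True, q: True, h: False}
  {d: True, q: False, h: False}
  {h: True, q: True, d: False}


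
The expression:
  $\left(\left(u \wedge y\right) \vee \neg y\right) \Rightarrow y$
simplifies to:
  $y$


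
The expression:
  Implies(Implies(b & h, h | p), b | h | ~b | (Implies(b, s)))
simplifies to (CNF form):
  True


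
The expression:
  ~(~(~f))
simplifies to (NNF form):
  ~f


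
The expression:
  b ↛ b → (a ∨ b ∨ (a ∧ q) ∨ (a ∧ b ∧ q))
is always true.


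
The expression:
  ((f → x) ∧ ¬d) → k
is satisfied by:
  {d: True, k: True, f: True, x: False}
  {d: True, k: True, f: False, x: False}
  {d: True, k: True, x: True, f: True}
  {d: True, k: True, x: True, f: False}
  {d: True, f: True, x: False, k: False}
  {d: True, f: False, x: False, k: False}
  {d: True, x: True, f: True, k: False}
  {d: True, x: True, f: False, k: False}
  {k: True, f: True, x: False, d: False}
  {k: True, f: False, x: False, d: False}
  {k: True, x: True, f: True, d: False}
  {k: True, x: True, f: False, d: False}
  {f: True, k: False, x: False, d: False}


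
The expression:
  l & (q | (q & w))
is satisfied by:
  {q: True, l: True}


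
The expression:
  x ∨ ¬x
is always true.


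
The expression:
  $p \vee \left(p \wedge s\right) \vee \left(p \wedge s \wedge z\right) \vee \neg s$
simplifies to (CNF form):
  $p \vee \neg s$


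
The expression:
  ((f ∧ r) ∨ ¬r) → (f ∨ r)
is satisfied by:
  {r: True, f: True}
  {r: True, f: False}
  {f: True, r: False}


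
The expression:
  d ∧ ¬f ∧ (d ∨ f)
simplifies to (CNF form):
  d ∧ ¬f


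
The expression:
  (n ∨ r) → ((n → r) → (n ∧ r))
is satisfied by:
  {n: True, r: False}
  {r: False, n: False}
  {r: True, n: True}


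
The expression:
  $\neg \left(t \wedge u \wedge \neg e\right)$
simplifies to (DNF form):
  $e \vee \neg t \vee \neg u$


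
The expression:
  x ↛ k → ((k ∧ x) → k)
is always true.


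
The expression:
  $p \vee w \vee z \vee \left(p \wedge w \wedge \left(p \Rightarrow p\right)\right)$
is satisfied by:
  {p: True, z: True, w: True}
  {p: True, z: True, w: False}
  {p: True, w: True, z: False}
  {p: True, w: False, z: False}
  {z: True, w: True, p: False}
  {z: True, w: False, p: False}
  {w: True, z: False, p: False}


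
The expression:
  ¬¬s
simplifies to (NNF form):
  s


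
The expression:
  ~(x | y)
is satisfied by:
  {x: False, y: False}


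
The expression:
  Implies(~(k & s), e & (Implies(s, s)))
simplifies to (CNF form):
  (e | k) & (e | s)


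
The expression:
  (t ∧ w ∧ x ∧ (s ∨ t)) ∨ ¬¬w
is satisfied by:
  {w: True}


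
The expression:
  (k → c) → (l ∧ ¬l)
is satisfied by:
  {k: True, c: False}


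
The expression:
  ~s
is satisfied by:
  {s: False}


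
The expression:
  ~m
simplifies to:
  ~m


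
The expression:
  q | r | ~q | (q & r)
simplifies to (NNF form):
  True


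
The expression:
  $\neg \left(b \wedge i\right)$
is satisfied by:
  {b: False, i: False}
  {i: True, b: False}
  {b: True, i: False}


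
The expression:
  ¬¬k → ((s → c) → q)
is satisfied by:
  {s: True, q: True, c: False, k: False}
  {q: True, c: False, k: False, s: False}
  {s: True, q: True, c: True, k: False}
  {q: True, c: True, k: False, s: False}
  {s: True, c: False, k: False, q: False}
  {s: False, c: False, k: False, q: False}
  {s: True, c: True, k: False, q: False}
  {c: True, s: False, k: False, q: False}
  {s: True, k: True, q: True, c: False}
  {k: True, q: True, s: False, c: False}
  {s: True, k: True, q: True, c: True}
  {k: True, q: True, c: True, s: False}
  {k: True, s: True, q: False, c: False}


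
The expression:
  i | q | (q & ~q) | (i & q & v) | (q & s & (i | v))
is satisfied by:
  {i: True, q: True}
  {i: True, q: False}
  {q: True, i: False}


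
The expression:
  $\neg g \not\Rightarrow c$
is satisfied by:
  {g: False, c: False}


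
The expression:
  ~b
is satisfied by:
  {b: False}


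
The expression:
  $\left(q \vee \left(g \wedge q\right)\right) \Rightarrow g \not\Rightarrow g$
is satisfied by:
  {q: False}


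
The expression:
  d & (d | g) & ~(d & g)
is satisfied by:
  {d: True, g: False}


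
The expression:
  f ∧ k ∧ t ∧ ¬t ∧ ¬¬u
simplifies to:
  False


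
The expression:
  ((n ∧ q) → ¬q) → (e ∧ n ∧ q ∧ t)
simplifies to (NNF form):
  n ∧ q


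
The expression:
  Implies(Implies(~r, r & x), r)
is always true.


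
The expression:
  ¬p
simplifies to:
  ¬p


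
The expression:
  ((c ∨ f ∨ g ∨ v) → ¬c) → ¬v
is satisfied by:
  {c: True, v: False}
  {v: False, c: False}
  {v: True, c: True}


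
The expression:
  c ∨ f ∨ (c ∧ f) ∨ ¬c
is always true.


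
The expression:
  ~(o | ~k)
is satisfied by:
  {k: True, o: False}


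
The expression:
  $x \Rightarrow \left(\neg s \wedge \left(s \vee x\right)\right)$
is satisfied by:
  {s: False, x: False}
  {x: True, s: False}
  {s: True, x: False}


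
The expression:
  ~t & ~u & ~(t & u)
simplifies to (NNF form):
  ~t & ~u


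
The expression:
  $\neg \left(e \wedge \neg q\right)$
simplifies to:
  $q \vee \neg e$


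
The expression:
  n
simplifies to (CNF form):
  n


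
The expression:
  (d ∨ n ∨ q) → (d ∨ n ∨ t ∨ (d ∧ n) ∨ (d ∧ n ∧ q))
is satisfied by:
  {n: True, d: True, t: True, q: False}
  {n: True, d: True, q: False, t: False}
  {n: True, t: True, q: False, d: False}
  {n: True, q: False, t: False, d: False}
  {d: True, t: True, q: False, n: False}
  {d: True, q: False, t: False, n: False}
  {t: True, d: False, q: False, n: False}
  {d: False, q: False, t: False, n: False}
  {d: True, n: True, q: True, t: True}
  {d: True, n: True, q: True, t: False}
  {n: True, q: True, t: True, d: False}
  {n: True, q: True, d: False, t: False}
  {t: True, q: True, d: True, n: False}
  {q: True, d: True, n: False, t: False}
  {q: True, t: True, n: False, d: False}


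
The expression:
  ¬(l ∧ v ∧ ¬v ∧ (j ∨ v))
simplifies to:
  True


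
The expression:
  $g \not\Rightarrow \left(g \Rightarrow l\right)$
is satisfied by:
  {g: True, l: False}


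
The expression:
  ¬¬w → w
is always true.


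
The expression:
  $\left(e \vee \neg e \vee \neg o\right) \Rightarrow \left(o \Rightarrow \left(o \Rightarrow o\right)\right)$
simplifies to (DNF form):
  $\text{True}$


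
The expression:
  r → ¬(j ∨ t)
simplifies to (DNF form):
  (¬j ∧ ¬t) ∨ ¬r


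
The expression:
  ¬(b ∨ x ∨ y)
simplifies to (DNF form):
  ¬b ∧ ¬x ∧ ¬y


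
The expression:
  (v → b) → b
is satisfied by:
  {b: True, v: True}
  {b: True, v: False}
  {v: True, b: False}


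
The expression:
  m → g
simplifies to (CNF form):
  g ∨ ¬m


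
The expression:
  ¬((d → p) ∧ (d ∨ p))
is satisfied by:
  {p: False}


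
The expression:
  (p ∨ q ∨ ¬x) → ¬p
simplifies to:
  ¬p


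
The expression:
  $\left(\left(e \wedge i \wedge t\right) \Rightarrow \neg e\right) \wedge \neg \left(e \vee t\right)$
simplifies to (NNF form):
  $\neg e \wedge \neg t$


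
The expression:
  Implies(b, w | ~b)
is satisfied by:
  {w: True, b: False}
  {b: False, w: False}
  {b: True, w: True}


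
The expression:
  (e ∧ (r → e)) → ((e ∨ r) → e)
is always true.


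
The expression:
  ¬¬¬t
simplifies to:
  ¬t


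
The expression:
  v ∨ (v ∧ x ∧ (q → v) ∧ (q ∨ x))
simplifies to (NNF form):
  v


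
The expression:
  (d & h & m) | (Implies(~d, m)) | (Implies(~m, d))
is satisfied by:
  {d: True, m: True}
  {d: True, m: False}
  {m: True, d: False}


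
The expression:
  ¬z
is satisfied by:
  {z: False}


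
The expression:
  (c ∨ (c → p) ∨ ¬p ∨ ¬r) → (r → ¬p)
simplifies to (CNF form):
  ¬p ∨ ¬r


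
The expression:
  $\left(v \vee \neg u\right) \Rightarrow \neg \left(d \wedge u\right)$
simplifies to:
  $\neg d \vee \neg u \vee \neg v$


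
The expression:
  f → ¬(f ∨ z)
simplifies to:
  ¬f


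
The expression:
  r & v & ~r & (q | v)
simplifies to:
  False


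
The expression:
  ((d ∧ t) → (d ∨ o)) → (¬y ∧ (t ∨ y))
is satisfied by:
  {t: True, y: False}


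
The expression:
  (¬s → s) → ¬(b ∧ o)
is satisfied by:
  {s: False, o: False, b: False}
  {b: True, s: False, o: False}
  {o: True, s: False, b: False}
  {b: True, o: True, s: False}
  {s: True, b: False, o: False}
  {b: True, s: True, o: False}
  {o: True, s: True, b: False}


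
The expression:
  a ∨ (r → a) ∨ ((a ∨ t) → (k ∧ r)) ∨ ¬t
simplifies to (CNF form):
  a ∨ k ∨ ¬r ∨ ¬t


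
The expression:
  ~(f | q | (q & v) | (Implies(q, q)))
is never true.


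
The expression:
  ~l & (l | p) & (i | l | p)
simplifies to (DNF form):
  p & ~l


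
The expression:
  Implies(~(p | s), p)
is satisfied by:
  {p: True, s: True}
  {p: True, s: False}
  {s: True, p: False}


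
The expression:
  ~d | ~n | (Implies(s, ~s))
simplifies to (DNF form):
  ~d | ~n | ~s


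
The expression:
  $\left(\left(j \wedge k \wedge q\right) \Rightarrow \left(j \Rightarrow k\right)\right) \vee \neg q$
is always true.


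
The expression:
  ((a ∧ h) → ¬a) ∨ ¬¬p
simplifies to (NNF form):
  p ∨ ¬a ∨ ¬h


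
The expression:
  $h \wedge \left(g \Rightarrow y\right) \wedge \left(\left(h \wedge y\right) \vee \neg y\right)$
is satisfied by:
  {y: True, h: True, g: False}
  {h: True, g: False, y: False}
  {y: True, g: True, h: True}


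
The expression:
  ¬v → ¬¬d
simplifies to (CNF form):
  d ∨ v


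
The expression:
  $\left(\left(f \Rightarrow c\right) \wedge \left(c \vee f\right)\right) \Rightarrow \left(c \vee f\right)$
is always true.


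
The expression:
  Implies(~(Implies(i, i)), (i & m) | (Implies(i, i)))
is always true.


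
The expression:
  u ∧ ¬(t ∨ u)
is never true.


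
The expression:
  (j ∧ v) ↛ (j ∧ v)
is never true.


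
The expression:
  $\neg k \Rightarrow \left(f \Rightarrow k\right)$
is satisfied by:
  {k: True, f: False}
  {f: False, k: False}
  {f: True, k: True}


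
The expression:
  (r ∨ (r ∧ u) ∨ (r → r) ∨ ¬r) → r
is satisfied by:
  {r: True}


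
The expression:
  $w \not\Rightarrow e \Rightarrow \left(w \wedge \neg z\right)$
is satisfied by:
  {e: True, w: False, z: False}
  {w: False, z: False, e: False}
  {z: True, e: True, w: False}
  {z: True, w: False, e: False}
  {e: True, w: True, z: False}
  {w: True, e: False, z: False}
  {z: True, w: True, e: True}


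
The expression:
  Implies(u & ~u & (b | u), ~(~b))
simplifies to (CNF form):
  True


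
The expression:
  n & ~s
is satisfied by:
  {n: True, s: False}


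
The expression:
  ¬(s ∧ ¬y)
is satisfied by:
  {y: True, s: False}
  {s: False, y: False}
  {s: True, y: True}


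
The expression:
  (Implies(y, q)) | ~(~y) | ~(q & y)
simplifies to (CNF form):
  True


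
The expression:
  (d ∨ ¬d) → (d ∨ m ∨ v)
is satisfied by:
  {d: True, m: True, v: True}
  {d: True, m: True, v: False}
  {d: True, v: True, m: False}
  {d: True, v: False, m: False}
  {m: True, v: True, d: False}
  {m: True, v: False, d: False}
  {v: True, m: False, d: False}


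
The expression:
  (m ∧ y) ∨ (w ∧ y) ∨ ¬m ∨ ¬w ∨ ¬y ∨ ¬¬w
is always true.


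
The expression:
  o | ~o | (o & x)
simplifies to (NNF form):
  True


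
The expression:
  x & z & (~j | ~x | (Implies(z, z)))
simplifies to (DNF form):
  x & z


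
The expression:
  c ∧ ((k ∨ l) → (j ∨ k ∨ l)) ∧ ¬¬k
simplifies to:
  c ∧ k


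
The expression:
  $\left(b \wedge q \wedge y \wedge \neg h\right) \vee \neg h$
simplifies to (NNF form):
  $\neg h$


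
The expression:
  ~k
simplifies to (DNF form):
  ~k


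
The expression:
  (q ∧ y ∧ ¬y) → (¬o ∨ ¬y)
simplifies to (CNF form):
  True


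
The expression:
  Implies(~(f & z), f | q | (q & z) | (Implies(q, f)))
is always true.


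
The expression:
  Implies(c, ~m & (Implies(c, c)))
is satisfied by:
  {m: False, c: False}
  {c: True, m: False}
  {m: True, c: False}


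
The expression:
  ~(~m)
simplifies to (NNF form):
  m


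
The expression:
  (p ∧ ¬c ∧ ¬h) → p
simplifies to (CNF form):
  True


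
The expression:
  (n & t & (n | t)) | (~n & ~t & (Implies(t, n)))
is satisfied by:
  {t: False, n: False}
  {n: True, t: True}


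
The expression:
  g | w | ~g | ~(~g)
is always true.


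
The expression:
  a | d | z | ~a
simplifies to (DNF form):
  True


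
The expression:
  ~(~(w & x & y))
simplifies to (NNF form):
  w & x & y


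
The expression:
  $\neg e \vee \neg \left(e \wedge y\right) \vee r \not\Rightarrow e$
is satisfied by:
  {e: False, y: False}
  {y: True, e: False}
  {e: True, y: False}


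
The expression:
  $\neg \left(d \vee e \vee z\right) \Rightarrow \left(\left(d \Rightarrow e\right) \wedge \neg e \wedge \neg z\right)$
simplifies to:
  $\text{True}$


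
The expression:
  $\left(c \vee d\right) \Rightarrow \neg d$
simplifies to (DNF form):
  $\neg d$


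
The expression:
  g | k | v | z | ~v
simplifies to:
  True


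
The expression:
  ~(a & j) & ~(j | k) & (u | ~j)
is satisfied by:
  {j: False, k: False}


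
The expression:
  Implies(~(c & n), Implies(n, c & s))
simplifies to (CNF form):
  c | ~n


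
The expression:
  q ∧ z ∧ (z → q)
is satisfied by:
  {z: True, q: True}


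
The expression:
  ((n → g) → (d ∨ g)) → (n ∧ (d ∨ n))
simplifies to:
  n ∨ (¬d ∧ ¬g)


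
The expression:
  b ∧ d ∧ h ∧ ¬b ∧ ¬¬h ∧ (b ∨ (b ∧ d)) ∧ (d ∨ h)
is never true.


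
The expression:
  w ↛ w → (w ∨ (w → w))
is always true.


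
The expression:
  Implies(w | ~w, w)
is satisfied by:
  {w: True}


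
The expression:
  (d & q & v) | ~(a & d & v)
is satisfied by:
  {q: True, v: False, a: False, d: False}
  {d: False, v: False, q: False, a: False}
  {d: True, q: True, v: False, a: False}
  {d: True, v: False, q: False, a: False}
  {a: True, q: True, d: False, v: False}
  {a: True, d: False, v: False, q: False}
  {a: True, d: True, q: True, v: False}
  {a: True, d: True, v: False, q: False}
  {q: True, v: True, a: False, d: False}
  {v: True, a: False, q: False, d: False}
  {d: True, v: True, q: True, a: False}
  {d: True, v: True, a: False, q: False}
  {q: True, v: True, a: True, d: False}
  {v: True, a: True, d: False, q: False}
  {d: True, v: True, a: True, q: True}


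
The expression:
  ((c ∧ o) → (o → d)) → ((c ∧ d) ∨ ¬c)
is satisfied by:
  {d: True, o: True, c: False}
  {d: True, c: False, o: False}
  {o: True, c: False, d: False}
  {o: False, c: False, d: False}
  {d: True, o: True, c: True}
  {d: True, c: True, o: False}
  {o: True, c: True, d: False}


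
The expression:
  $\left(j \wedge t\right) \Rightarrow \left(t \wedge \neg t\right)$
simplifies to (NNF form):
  $\neg j \vee \neg t$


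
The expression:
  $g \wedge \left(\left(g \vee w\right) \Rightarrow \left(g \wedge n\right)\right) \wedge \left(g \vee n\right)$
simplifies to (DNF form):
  $g \wedge n$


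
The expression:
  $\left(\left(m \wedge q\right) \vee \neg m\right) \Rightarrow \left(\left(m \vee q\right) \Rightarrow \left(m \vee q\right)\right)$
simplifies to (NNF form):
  $\text{True}$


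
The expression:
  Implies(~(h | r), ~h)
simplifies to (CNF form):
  True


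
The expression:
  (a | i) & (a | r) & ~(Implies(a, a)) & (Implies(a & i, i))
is never true.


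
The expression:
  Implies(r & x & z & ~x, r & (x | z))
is always true.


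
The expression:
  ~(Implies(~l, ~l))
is never true.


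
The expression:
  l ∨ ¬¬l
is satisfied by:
  {l: True}


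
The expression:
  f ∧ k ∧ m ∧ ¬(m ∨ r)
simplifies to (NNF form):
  False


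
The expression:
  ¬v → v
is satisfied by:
  {v: True}


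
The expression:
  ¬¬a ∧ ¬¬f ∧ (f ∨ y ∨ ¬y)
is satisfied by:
  {a: True, f: True}


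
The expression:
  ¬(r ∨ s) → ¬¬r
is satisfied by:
  {r: True, s: True}
  {r: True, s: False}
  {s: True, r: False}


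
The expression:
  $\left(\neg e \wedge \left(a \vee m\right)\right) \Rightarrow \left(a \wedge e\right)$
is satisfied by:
  {e: True, a: False, m: False}
  {e: True, m: True, a: False}
  {e: True, a: True, m: False}
  {e: True, m: True, a: True}
  {m: False, a: False, e: False}


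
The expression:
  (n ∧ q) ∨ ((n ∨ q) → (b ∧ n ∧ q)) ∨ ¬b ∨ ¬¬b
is always true.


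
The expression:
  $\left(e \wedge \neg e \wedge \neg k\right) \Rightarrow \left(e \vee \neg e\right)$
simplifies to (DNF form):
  $\text{True}$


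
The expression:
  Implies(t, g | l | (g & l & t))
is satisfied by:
  {l: True, g: True, t: False}
  {l: True, g: False, t: False}
  {g: True, l: False, t: False}
  {l: False, g: False, t: False}
  {l: True, t: True, g: True}
  {l: True, t: True, g: False}
  {t: True, g: True, l: False}


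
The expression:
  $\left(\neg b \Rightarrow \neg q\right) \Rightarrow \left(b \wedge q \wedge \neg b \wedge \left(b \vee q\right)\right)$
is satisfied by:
  {q: True, b: False}


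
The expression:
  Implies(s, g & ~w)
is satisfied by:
  {g: True, s: False, w: False}
  {g: False, s: False, w: False}
  {w: True, g: True, s: False}
  {w: True, g: False, s: False}
  {s: True, g: True, w: False}


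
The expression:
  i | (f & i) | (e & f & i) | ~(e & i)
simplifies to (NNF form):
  True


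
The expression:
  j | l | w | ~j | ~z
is always true.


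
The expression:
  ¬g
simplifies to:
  ¬g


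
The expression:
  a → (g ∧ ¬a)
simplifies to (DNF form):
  ¬a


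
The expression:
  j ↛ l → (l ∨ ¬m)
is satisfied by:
  {l: True, m: False, j: False}
  {m: False, j: False, l: False}
  {j: True, l: True, m: False}
  {j: True, m: False, l: False}
  {l: True, m: True, j: False}
  {m: True, l: False, j: False}
  {j: True, m: True, l: True}


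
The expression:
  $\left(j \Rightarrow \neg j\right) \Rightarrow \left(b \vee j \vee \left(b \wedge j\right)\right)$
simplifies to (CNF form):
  $b \vee j$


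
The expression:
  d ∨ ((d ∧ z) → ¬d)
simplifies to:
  True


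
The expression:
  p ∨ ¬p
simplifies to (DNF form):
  True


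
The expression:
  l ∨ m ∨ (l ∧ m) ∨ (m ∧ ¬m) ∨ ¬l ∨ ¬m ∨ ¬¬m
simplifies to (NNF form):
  True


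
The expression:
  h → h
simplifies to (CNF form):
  True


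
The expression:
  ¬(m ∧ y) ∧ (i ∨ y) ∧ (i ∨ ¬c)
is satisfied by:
  {i: True, c: False, m: False, y: False}
  {y: True, i: True, c: False, m: False}
  {m: True, i: True, c: False, y: False}
  {i: True, c: True, y: False, m: False}
  {y: True, i: True, c: True, m: False}
  {m: True, i: True, c: True, y: False}
  {y: True, m: False, c: False, i: False}


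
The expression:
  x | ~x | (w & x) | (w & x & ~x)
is always true.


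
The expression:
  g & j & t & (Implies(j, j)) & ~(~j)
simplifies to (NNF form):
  g & j & t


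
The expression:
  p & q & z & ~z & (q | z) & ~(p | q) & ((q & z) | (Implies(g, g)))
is never true.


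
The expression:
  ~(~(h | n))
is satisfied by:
  {n: True, h: True}
  {n: True, h: False}
  {h: True, n: False}


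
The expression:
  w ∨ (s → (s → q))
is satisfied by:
  {q: True, w: True, s: False}
  {q: True, s: False, w: False}
  {w: True, s: False, q: False}
  {w: False, s: False, q: False}
  {q: True, w: True, s: True}
  {q: True, s: True, w: False}
  {w: True, s: True, q: False}


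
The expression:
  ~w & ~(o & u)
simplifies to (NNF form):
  ~w & (~o | ~u)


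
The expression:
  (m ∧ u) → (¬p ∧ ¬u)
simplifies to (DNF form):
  ¬m ∨ ¬u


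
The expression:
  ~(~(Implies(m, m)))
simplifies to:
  True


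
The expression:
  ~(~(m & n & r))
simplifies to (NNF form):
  m & n & r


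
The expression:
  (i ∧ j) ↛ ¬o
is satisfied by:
  {i: True, j: True, o: True}


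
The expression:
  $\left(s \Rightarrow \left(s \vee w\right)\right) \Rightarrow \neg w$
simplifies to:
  $\neg w$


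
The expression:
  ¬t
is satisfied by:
  {t: False}


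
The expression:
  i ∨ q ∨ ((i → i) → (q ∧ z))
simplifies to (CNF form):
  i ∨ q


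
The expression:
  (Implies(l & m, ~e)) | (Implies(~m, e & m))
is always true.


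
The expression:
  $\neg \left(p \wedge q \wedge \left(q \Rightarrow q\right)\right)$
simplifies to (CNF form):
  $\neg p \vee \neg q$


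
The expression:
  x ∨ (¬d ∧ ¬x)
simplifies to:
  x ∨ ¬d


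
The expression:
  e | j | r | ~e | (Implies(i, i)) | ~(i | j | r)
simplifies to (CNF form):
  True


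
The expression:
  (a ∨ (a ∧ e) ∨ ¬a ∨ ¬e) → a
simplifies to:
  a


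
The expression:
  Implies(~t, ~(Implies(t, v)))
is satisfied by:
  {t: True}


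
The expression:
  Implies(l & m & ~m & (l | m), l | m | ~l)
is always true.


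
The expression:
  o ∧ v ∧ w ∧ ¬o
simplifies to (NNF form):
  False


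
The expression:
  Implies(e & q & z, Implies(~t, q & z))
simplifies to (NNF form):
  True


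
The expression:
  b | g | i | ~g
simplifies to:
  True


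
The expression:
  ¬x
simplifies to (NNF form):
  ¬x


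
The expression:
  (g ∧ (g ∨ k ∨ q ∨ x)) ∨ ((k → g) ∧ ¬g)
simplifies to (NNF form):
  g ∨ ¬k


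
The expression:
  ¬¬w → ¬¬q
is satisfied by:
  {q: True, w: False}
  {w: False, q: False}
  {w: True, q: True}
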